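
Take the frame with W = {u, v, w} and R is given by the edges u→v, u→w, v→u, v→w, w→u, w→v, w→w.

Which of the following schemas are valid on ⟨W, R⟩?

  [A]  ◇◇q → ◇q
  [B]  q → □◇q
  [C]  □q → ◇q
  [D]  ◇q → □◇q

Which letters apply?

B, C

R is symmetric: every R-edge is matched by its reverse.
R is not transitive: u R v and v R u but not u R u.
R is not euclidean: u R v and u R v but not v R v.
R is serial: every world has an R-successor.
(A) ◇◇q → ◇q is the dual of axiom 4; it is valid on a frame exactly when R is transitive. R is not transitive, so not valid.
(B) axiom B: valid iff R is symmetric. R is symmetric — valid.
(C) □q → ◇q is axiom D, which corresponds to seriality. R is serial — valid.
(D) ◇q → □◇q (axiom 5) characterises the euclidean frames. R is not euclidean — not valid.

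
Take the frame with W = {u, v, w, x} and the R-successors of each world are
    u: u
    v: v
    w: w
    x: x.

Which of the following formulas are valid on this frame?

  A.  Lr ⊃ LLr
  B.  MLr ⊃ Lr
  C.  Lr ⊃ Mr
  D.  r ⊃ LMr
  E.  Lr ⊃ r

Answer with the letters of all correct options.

R is reflexive: each world relates to itself.
R is symmetric: every R-edge is matched by its reverse.
R is transitive: R is closed under composition.
R is euclidean: any two R-successors of the same world are R-related.
R is serial: every world has an R-successor.
(A) axiom 4: valid iff R is transitive. R is transitive — valid.
(B) MLr ⊃ Lr (the dual of axiom 5) characterises the euclidean frames. R is euclidean — valid.
(C) Lr ⊃ Mr is axiom D; it is valid on a frame exactly when R is serial. R is serial, so valid.
(D) axiom B: valid iff R is symmetric. R is symmetric — valid.
(E) Lr ⊃ r is axiom T; it is valid on a frame exactly when R is reflexive. R is reflexive, so valid.

A, B, C, D, E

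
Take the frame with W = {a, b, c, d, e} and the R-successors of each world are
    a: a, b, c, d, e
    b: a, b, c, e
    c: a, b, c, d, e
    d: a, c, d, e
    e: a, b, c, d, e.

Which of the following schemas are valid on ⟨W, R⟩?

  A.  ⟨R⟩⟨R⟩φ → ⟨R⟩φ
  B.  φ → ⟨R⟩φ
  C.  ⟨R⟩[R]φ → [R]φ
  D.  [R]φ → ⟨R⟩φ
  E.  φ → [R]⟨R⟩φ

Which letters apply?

R is reflexive: each world relates to itself.
R is symmetric: every R-edge is matched by its reverse.
R is not transitive: b R a and a R d but not b R d.
R is not euclidean: a R b and a R d but not b R d.
R is serial: every world has an R-successor.
(A) the dual of axiom 4: valid iff R is transitive. R is not transitive — not valid.
(B) φ → ⟨R⟩φ is the dual of axiom T; it is valid on a frame exactly when R is reflexive. R is reflexive, so valid.
(C) ⟨R⟩[R]φ → [R]φ (the dual of axiom 5) characterises the euclidean frames. R is not euclidean — not valid.
(D) [R]φ → ⟨R⟩φ is axiom D, which corresponds to seriality. R is serial — valid.
(E) φ → [R]⟨R⟩φ is axiom B; it is valid on a frame exactly when R is symmetric. R is symmetric, so valid.

B, D, E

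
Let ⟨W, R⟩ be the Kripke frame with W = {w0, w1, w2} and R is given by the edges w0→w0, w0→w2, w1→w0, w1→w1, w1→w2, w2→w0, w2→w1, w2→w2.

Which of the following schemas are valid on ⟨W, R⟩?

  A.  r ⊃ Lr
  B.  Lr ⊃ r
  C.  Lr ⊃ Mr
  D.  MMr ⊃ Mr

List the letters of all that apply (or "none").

B, C

R is reflexive: each world relates to itself.
R is not transitive: w0 R w2 and w2 R w1 but not w0 R w1.
R is serial: every world has an R-successor.
R is not a subset of the identity: w0 R w2 with w0 ≠ w2.
(A) r ⊃ Lr is equivalent to ◇p→p; it holds exactly when R ⊆ identity. Here R ⊄ identity — not valid.
(B) Lr ⊃ r (axiom T) characterises the reflexive frames. R is reflexive — valid.
(C) axiom D: valid iff R is serial. R is serial — valid.
(D) MMr ⊃ Mr is the dual of axiom 4, which corresponds to transitivity. R is not transitive — not valid.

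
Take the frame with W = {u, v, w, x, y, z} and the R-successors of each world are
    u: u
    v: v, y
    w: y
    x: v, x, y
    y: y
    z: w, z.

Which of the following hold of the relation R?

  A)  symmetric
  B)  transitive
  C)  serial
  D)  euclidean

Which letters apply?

C

(A) not symmetric: v R y but not y R v.
(B) not transitive: z R w and w R y but not z R y.
(C) serial: every world has an R-successor.
(D) not euclidean: v R y and v R v but not y R v.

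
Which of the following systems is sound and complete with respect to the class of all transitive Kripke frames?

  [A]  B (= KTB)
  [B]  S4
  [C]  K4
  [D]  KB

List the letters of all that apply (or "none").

C

(A) B (= KTB) is determined by the class of reflexive and symmetric frames.
(B) S4 is determined by the class of reflexive and transitive frames.
(C) K4 is determined by exactly this class.
(D) KB is determined by the class of symmetric frames.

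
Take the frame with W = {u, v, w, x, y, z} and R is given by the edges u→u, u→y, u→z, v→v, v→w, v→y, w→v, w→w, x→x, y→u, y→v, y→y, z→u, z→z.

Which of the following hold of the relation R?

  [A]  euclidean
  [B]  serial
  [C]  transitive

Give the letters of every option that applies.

(A) not euclidean: u R y and u R z but not y R z.
(B) serial: every world has an R-successor.
(C) not transitive: u R y and y R v but not u R v.

B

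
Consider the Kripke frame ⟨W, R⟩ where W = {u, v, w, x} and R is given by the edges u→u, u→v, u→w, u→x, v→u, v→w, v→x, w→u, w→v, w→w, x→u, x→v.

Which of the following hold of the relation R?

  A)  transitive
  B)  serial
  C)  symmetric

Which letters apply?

B, C

(A) not transitive: v R u and u R v but not v R v.
(B) serial: every world has an R-successor.
(C) symmetric: every R-edge is matched by its reverse.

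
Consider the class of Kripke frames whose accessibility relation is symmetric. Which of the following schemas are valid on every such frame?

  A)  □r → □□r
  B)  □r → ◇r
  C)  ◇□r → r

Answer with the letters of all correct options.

C

(A) □r → □□r (axiom 4) characterises the transitive frames. Such an R need not be transitive — not valid.
(B) axiom D: valid iff R is serial. Such an R need not be serial — not valid.
(C) ◇□r → r is the dual of axiom B, which corresponds to symmetry. Every such R is symmetric — valid.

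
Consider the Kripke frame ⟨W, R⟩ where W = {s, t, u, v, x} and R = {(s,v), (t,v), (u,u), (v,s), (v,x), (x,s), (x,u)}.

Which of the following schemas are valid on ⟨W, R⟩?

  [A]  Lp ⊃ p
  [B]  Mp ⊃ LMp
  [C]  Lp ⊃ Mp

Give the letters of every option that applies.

C

R is not reflexive: not s R s.
R is not euclidean: v R s and v R x but not s R x.
R is serial: every world has an R-successor.
(A) axiom T: valid iff R is reflexive. R is not reflexive — not valid.
(B) axiom 5: valid iff R is euclidean. R is not euclidean — not valid.
(C) axiom D: valid iff R is serial. R is serial — valid.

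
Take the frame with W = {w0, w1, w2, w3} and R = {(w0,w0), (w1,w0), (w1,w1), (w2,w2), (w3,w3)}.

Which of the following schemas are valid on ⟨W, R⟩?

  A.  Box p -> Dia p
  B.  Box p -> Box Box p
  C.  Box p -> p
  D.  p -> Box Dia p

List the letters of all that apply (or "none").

R is reflexive: each world relates to itself.
R is not symmetric: w1 R w0 but not w0 R w1.
R is transitive: R is closed under composition.
R is serial: every world has an R-successor.
(A) axiom D: valid iff R is serial. R is serial — valid.
(B) Box p -> Box Box p is axiom 4; it is valid on a frame exactly when R is transitive. R is transitive, so valid.
(C) Box p -> p is axiom T, which corresponds to reflexivity. R is reflexive — valid.
(D) p -> Box Dia p (axiom B) characterises the symmetric frames. R is not symmetric — not valid.

A, B, C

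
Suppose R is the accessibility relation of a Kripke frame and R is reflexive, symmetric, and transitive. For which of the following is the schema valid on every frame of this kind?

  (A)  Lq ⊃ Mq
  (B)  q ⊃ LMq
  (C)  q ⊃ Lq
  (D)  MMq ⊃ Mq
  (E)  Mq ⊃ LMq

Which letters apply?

A relation that is reflexive, symmetric, and transitive is also euclidean and serial.
(A) Lq ⊃ Mq (axiom D) characterises the serial frames. Every such R is serial — valid.
(B) axiom B: valid iff R is symmetric. Every such R is symmetric — valid.
(C) q ⊃ Lq is valid only on frames where every R-edge is a self-loop. Such an R need not be a subset of the identity — not valid.
(D) MMq ⊃ Mq is the dual of axiom 4; it is valid on a frame exactly when R is transitive. Every such R is transitive, so valid.
(E) Mq ⊃ LMq is axiom 5, which corresponds to the euclidean property. Every such R is euclidean — valid.

A, B, D, E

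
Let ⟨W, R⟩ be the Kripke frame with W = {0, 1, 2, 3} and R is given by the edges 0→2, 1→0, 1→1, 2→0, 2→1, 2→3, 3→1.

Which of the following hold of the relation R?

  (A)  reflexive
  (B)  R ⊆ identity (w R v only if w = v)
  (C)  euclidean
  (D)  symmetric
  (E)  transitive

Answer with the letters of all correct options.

none

(A) not reflexive: not 0 R 0.
(B) not ⊆ identity: 0 R 2 with 0 ≠ 2.
(C) not euclidean: 1 R 0 and 1 R 1 but not 0 R 1.
(D) not symmetric: 1 R 0 but not 0 R 1.
(E) not transitive: 0 R 2 and 2 R 0 but not 0 R 0.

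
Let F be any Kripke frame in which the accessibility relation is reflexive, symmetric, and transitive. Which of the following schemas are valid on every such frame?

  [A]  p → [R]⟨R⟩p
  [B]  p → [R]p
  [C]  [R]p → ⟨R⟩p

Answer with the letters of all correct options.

A, C

A relation that is reflexive, symmetric, and transitive is also euclidean and serial.
(A) p → [R]⟨R⟩p is axiom B, which corresponds to symmetry. Every such R is symmetric — valid.
(B) p → [R]p is valid only on frames where every R-edge is a self-loop. Such an R need not be a subset of the identity — not valid.
(C) [R]p → ⟨R⟩p is axiom D; it is valid on a frame exactly when R is serial. Every such R is serial, so valid.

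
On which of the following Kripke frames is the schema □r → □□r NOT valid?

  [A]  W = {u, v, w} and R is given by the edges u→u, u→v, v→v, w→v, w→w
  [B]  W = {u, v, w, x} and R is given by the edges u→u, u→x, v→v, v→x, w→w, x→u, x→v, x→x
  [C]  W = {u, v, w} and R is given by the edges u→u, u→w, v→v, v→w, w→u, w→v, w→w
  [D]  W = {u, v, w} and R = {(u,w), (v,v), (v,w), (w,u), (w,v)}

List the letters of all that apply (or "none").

B, C, D

The schema □r → □□r is axiom 4; it is valid on a frame iff R is transitive.
(A) R is transitive (R is closed under composition), so the schema is valid here.
(B) R is not transitive (u R x and x R v but not u R v), so the schema fails here.
(C) R is not transitive (u R w and w R v but not u R v), so the schema fails here.
(D) R is not transitive (u R w and w R u but not u R u), so the schema fails here.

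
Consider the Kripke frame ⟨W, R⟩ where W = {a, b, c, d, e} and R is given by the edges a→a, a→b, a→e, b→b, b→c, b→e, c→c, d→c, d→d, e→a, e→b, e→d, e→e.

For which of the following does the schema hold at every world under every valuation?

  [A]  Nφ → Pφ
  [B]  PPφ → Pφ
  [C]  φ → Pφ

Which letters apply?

R is reflexive: each world relates to itself.
R is not transitive: a R b and b R c but not a R c.
R is serial: every world has an R-successor.
(A) Nφ → Pφ (axiom D) characterises the serial frames. R is serial — valid.
(B) the dual of axiom 4: valid iff R is transitive. R is not transitive — not valid.
(C) φ → Pφ is the dual of axiom T, which corresponds to reflexivity. R is reflexive — valid.

A, C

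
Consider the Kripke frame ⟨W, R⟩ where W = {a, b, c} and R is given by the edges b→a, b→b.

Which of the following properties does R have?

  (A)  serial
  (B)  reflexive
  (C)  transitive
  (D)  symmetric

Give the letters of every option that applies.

C

(A) not serial: a has no R-successor.
(B) not reflexive: not a R a.
(C) transitive: R is closed under composition.
(D) not symmetric: b R a but not a R b.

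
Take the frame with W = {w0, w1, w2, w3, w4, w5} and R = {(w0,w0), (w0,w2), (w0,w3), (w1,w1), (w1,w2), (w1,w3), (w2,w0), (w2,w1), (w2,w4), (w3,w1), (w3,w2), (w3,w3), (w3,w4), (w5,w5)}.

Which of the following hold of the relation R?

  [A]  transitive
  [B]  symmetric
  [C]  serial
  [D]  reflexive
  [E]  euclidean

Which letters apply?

none

(A) not transitive: w0 R w2 and w2 R w1 but not w0 R w1.
(B) not symmetric: w0 R w3 but not w3 R w0.
(C) not serial: w4 has no R-successor.
(D) not reflexive: not w2 R w2.
(E) not euclidean: w0 R w2 and w0 R w3 but not w2 R w3.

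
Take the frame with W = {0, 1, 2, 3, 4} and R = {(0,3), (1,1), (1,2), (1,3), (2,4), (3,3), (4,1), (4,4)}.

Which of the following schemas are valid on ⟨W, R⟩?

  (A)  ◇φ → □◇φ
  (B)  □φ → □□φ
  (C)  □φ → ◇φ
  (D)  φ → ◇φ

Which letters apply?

R is not reflexive: not 0 R 0.
R is not transitive: 1 R 2 and 2 R 4 but not 1 R 4.
R is not euclidean: 1 R 2 and 1 R 1 but not 2 R 1.
R is serial: every world has an R-successor.
(A) ◇φ → □◇φ (axiom 5) characterises the euclidean frames. R is not euclidean — not valid.
(B) □φ → □□φ (axiom 4) characterises the transitive frames. R is not transitive — not valid.
(C) □φ → ◇φ (axiom D) characterises the serial frames. R is serial — valid.
(D) φ → ◇φ is the dual of axiom T, which corresponds to reflexivity. R is not reflexive — not valid.

C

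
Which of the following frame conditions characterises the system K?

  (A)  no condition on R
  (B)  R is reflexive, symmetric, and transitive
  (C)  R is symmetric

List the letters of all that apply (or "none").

A

(A) K is sound and complete for exactly this class.
(B) this class determines S5, not K.
(C) this class determines KB, not K.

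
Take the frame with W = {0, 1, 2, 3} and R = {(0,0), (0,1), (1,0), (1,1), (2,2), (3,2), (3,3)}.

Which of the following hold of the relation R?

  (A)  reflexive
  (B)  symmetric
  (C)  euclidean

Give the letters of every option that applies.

(A) reflexive: each world relates to itself.
(B) not symmetric: 3 R 2 but not 2 R 3.
(C) not euclidean: 3 R 2 and 3 R 3 but not 2 R 3.

A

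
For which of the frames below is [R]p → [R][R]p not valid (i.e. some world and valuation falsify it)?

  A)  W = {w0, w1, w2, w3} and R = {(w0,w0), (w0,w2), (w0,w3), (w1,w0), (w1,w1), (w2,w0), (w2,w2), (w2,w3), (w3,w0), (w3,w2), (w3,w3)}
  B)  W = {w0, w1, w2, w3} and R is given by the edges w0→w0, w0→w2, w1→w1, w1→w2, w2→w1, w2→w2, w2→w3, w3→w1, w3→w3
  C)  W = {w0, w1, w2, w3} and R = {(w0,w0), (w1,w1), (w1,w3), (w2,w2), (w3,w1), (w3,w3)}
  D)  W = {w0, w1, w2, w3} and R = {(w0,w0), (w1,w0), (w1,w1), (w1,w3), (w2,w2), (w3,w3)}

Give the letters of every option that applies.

A, B

The schema [R]p → [R][R]p is axiom 4; it is valid on a frame iff R is transitive.
(A) R is not transitive (w1 R w0 and w0 R w2 but not w1 R w2), so the schema fails here.
(B) R is not transitive (w0 R w2 and w2 R w1 but not w0 R w1), so the schema fails here.
(C) R is transitive (R is closed under composition), so the schema is valid here.
(D) R is transitive (R is closed under composition), so the schema is valid here.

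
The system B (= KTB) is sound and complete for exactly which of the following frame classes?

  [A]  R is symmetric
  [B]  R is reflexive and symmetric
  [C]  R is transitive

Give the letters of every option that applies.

(A) this class determines KB, not B (= KTB).
(B) B (= KTB) is sound and complete for exactly this class.
(C) this class determines K4, not B (= KTB).

B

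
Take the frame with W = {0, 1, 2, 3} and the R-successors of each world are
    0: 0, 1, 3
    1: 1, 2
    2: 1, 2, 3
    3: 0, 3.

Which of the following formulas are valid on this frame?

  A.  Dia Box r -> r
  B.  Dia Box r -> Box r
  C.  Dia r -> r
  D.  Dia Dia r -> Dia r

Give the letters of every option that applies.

none

R is not symmetric: 0 R 1 but not 1 R 0.
R is not transitive: 0 R 1 and 1 R 2 but not 0 R 2.
R is not euclidean: 0 R 1 and 0 R 0 but not 1 R 0.
R is not a subset of the identity: 0 R 1 with 0 ≠ 1.
(A) Dia Box r -> r is the dual of axiom B; it is valid on a frame exactly when R is symmetric. R is not symmetric, so not valid.
(B) the dual of axiom 5: valid iff R is euclidean. R is not euclidean — not valid.
(C) Dia r -> r (the converse of T) corresponds to R being a subset of the identity. Here R ⊄ identity, so not valid.
(D) the dual of axiom 4: valid iff R is transitive. R is not transitive — not valid.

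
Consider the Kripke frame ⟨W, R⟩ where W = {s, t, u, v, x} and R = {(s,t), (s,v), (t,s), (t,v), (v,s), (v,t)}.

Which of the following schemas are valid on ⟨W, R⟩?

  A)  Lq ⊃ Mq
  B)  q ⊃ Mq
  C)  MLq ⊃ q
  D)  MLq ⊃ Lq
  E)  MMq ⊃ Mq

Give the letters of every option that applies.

R is not reflexive: not s R s.
R is symmetric: every R-edge is matched by its reverse.
R is not transitive: s R t and t R s but not s R s.
R is not euclidean: s R t and s R t but not t R t.
R is not serial: u has no R-successor.
(A) Lq ⊃ Mq is axiom D; it is valid on a frame exactly when R is serial. R is not serial, so not valid.
(B) the dual of axiom T: valid iff R is reflexive. R is not reflexive — not valid.
(C) MLq ⊃ q is the dual of axiom B, which corresponds to symmetry. R is symmetric — valid.
(D) MLq ⊃ Lq (the dual of axiom 5) characterises the euclidean frames. R is not euclidean — not valid.
(E) MMq ⊃ Mq (the dual of axiom 4) characterises the transitive frames. R is not transitive — not valid.

C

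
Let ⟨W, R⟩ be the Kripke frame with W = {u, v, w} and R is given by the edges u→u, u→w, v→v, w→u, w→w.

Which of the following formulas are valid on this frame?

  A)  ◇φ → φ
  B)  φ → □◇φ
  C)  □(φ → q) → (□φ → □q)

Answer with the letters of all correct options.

B, C

R is symmetric: every R-edge is matched by its reverse.
R is not a subset of the identity: u R w with u ≠ w.
(A) ◇φ → φ is valid only on frames where every R-edge is a self-loop. Here R ⊄ identity — not valid.
(B) φ → □◇φ (axiom B) characterises the symmetric frames. R is symmetric — valid.
(C) □(φ → q) → (□φ → □q) is axiom K, valid on every Kripke frame — valid.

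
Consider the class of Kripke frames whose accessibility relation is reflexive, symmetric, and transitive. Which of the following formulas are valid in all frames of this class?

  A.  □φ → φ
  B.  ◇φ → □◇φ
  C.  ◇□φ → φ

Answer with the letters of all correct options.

A, B, C

A relation that is reflexive, symmetric, and transitive is also euclidean and serial.
(A) □φ → φ (axiom T) characterises the reflexive frames. Every such R is reflexive — valid.
(B) axiom 5: valid iff R is euclidean. Every such R is euclidean — valid.
(C) ◇□φ → φ is the dual of axiom B, which corresponds to symmetry. Every such R is symmetric — valid.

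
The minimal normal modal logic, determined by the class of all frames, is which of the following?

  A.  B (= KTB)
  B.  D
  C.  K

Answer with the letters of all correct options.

C

(A) B (= KTB) is determined by the class of reflexive and symmetric frames.
(B) D is determined by the class of serial frames.
(C) K is determined by exactly this class.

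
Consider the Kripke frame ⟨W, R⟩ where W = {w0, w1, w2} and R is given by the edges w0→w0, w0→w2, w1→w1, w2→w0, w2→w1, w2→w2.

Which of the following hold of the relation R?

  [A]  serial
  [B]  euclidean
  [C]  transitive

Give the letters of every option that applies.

(A) serial: every world has an R-successor.
(B) not euclidean: w2 R w0 and w2 R w1 but not w0 R w1.
(C) not transitive: w0 R w2 and w2 R w1 but not w0 R w1.

A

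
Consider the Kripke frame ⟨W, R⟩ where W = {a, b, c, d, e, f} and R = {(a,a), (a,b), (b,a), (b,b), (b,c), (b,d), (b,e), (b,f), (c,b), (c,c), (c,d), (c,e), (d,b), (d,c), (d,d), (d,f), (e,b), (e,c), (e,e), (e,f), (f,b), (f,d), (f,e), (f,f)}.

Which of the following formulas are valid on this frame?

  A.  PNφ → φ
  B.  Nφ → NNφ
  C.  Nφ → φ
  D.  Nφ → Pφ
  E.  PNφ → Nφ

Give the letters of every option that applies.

R is reflexive: each world relates to itself.
R is symmetric: every R-edge is matched by its reverse.
R is not transitive: a R b and b R c but not a R c.
R is not euclidean: b R a and b R c but not a R c.
R is serial: every world has an R-successor.
(A) the dual of axiom B: valid iff R is symmetric. R is symmetric — valid.
(B) Nφ → NNφ (axiom 4) characterises the transitive frames. R is not transitive — not valid.
(C) Nφ → φ (axiom T) characterises the reflexive frames. R is reflexive — valid.
(D) axiom D: valid iff R is serial. R is serial — valid.
(E) PNφ → Nφ is the dual of axiom 5; it is valid on a frame exactly when R is euclidean. R is not euclidean, so not valid.

A, C, D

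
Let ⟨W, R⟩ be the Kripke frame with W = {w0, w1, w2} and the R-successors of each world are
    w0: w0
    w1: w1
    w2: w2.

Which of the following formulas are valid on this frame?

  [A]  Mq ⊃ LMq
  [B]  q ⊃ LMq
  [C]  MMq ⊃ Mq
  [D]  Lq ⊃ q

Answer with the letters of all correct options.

R is reflexive: each world relates to itself.
R is symmetric: every R-edge is matched by its reverse.
R is transitive: R is closed under composition.
R is euclidean: any two R-successors of the same world are R-related.
(A) Mq ⊃ LMq (axiom 5) characterises the euclidean frames. R is euclidean — valid.
(B) axiom B: valid iff R is symmetric. R is symmetric — valid.
(C) MMq ⊃ Mq (the dual of axiom 4) characterises the transitive frames. R is transitive — valid.
(D) axiom T: valid iff R is reflexive. R is reflexive — valid.

A, B, C, D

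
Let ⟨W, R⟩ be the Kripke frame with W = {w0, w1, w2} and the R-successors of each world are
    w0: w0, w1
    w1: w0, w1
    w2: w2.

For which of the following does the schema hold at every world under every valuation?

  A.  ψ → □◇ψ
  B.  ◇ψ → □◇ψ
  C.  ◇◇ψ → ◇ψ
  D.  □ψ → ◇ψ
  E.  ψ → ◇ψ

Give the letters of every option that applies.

R is reflexive: each world relates to itself.
R is symmetric: every R-edge is matched by its reverse.
R is transitive: R is closed under composition.
R is euclidean: any two R-successors of the same world are R-related.
R is serial: every world has an R-successor.
(A) ψ → □◇ψ is axiom B, which corresponds to symmetry. R is symmetric — valid.
(B) axiom 5: valid iff R is euclidean. R is euclidean — valid.
(C) ◇◇ψ → ◇ψ is the dual of axiom 4; it is valid on a frame exactly when R is transitive. R is transitive, so valid.
(D) □ψ → ◇ψ is axiom D; it is valid on a frame exactly when R is serial. R is serial, so valid.
(E) ψ → ◇ψ (the dual of axiom T) characterises the reflexive frames. R is reflexive — valid.

A, B, C, D, E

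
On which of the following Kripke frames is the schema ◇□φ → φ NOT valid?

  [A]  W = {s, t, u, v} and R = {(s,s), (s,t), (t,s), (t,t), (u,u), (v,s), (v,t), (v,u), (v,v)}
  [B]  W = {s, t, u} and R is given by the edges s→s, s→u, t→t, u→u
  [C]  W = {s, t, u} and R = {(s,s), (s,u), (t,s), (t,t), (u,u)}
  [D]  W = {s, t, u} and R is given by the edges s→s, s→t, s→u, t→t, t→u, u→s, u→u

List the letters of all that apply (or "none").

A, B, C, D

The schema ◇□φ → φ is the dual of axiom B; it is valid on a frame iff R is symmetric.
(A) R is not symmetric (v R s but not s R v), so the schema fails here.
(B) R is not symmetric (s R u but not u R s), so the schema fails here.
(C) R is not symmetric (s R u but not u R s), so the schema fails here.
(D) R is not symmetric (s R t but not t R s), so the schema fails here.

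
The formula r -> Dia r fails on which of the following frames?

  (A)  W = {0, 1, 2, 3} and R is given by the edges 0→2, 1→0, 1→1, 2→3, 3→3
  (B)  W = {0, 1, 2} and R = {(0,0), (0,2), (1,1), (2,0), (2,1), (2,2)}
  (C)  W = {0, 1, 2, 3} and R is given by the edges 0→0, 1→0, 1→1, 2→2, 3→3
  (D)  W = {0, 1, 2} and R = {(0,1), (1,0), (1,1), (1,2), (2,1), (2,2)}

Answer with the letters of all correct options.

A, D

The schema r -> Dia r is the dual of axiom T; it is valid on a frame iff R is reflexive.
(A) R is not reflexive (not 0 R 0), so the schema fails here.
(B) R is reflexive (each world relates to itself), so the schema is valid here.
(C) R is reflexive (each world relates to itself), so the schema is valid here.
(D) R is not reflexive (not 0 R 0), so the schema fails here.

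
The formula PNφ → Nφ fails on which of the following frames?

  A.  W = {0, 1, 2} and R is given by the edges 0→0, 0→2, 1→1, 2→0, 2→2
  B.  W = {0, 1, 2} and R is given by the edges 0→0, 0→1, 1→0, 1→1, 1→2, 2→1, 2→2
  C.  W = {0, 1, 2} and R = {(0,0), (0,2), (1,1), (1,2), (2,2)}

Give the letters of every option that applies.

The schema PNφ → Nφ is the dual of axiom 5; it is valid on a frame iff R is euclidean.
(A) R is euclidean (any two R-successors of the same world are R-related), so the schema is valid here.
(B) R is not euclidean (1 R 0 and 1 R 2 but not 0 R 2), so the schema fails here.
(C) R is not euclidean (0 R 2 and 0 R 0 but not 2 R 0), so the schema fails here.

B, C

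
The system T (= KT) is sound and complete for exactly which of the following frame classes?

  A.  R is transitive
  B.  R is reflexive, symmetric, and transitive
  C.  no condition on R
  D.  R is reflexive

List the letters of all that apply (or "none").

(A) this class determines K4, not T (= KT).
(B) this class determines S5, not T (= KT).
(C) this class determines K, not T (= KT).
(D) T (= KT) is sound and complete for exactly this class.

D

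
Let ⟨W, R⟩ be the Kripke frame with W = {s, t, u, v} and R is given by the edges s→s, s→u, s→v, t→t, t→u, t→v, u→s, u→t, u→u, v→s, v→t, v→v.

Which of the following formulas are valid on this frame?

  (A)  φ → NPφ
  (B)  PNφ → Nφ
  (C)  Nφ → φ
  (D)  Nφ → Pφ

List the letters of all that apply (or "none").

A, C, D

R is reflexive: each world relates to itself.
R is symmetric: every R-edge is matched by its reverse.
R is not euclidean: s R u and s R v but not u R v.
R is serial: every world has an R-successor.
(A) φ → NPφ is axiom B; it is valid on a frame exactly when R is symmetric. R is symmetric, so valid.
(B) the dual of axiom 5: valid iff R is euclidean. R is not euclidean — not valid.
(C) Nφ → φ (axiom T) characterises the reflexive frames. R is reflexive — valid.
(D) axiom D: valid iff R is serial. R is serial — valid.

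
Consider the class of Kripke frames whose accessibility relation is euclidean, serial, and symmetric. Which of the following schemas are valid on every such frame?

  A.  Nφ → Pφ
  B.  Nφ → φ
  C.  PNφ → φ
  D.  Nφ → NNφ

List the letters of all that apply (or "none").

Serial, symmetric and euclidean together give transitive (from symmetry + euclidean) and then reflexive; the relation is an equivalence.
(A) Nφ → Pφ is axiom D; it is valid on a frame exactly when R is serial. Every such R is serial, so valid.
(B) axiom T: valid iff R is reflexive. Every such R is reflexive — valid.
(C) PNφ → φ is the dual of axiom B, which corresponds to symmetry. Every such R is symmetric — valid.
(D) Nφ → NNφ (axiom 4) characterises the transitive frames. Every such R is transitive — valid.

A, B, C, D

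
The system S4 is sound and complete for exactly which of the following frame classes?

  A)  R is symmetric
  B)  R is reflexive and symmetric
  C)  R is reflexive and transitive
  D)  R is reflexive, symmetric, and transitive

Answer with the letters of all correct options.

(A) this class determines KB, not S4.
(B) this class determines B (= KTB), not S4.
(C) S4 is sound and complete for exactly this class.
(D) this class determines S5, not S4.

C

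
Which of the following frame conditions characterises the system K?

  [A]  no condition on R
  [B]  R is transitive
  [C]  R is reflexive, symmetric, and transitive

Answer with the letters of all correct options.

A

(A) K is sound and complete for exactly this class.
(B) this class determines K4, not K.
(C) this class determines S5, not K.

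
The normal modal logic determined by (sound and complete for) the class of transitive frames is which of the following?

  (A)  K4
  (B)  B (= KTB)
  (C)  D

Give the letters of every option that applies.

A

(A) K4 is determined by exactly this class.
(B) B (= KTB) is determined by the class of reflexive and symmetric frames.
(C) D is determined by the class of serial frames.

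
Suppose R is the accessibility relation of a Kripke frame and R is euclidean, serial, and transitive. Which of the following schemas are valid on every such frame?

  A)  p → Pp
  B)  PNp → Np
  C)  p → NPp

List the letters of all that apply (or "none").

(A) the dual of axiom T: valid iff R is reflexive. Such an R need not be reflexive — not valid.
(B) PNp → Np is the dual of axiom 5, which corresponds to the euclidean property. Every such R is euclidean — valid.
(C) p → NPp is axiom B; it is valid on a frame exactly when R is symmetric. Such an R need not be symmetric, so not valid.

B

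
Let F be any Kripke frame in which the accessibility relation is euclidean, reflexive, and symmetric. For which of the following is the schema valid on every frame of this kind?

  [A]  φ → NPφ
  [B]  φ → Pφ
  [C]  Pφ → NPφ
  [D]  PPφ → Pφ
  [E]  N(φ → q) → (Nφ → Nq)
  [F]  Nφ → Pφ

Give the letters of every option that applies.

A, B, C, D, E, F

A relation that is euclidean, reflexive, and symmetric is also serial and transitive.
(A) axiom B: valid iff R is symmetric. Every such R is symmetric — valid.
(B) φ → Pφ (the dual of axiom T) characterises the reflexive frames. Every such R is reflexive — valid.
(C) Pφ → NPφ is axiom 5; it is valid on a frame exactly when R is euclidean. Every such R is euclidean, so valid.
(D) the dual of axiom 4: valid iff R is transitive. Every such R is transitive — valid.
(E) N(φ → q) → (Nφ → Nq) is axiom K, valid on every Kripke frame — valid.
(F) Nφ → Pφ is axiom D; it is valid on a frame exactly when R is serial. Every such R is serial, so valid.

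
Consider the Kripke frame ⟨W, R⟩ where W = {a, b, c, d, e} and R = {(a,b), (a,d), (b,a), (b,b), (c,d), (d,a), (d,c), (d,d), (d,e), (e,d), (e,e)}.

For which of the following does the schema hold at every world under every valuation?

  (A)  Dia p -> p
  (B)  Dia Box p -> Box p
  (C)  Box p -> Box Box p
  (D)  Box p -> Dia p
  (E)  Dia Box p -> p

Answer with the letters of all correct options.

D, E

R is symmetric: every R-edge is matched by its reverse.
R is not transitive: a R b and b R a but not a R a.
R is not euclidean: a R b and a R d but not b R d.
R is serial: every world has an R-successor.
R is not a subset of the identity: a R b with a ≠ b.
(A) Dia p -> p is the converse of T; it holds exactly when R ⊆ identity. Here R ⊄ identity — not valid.
(B) Dia Box p -> Box p is the dual of axiom 5; it is valid on a frame exactly when R is euclidean. R is not euclidean, so not valid.
(C) Box p -> Box Box p (axiom 4) characterises the transitive frames. R is not transitive — not valid.
(D) Box p -> Dia p is axiom D, which corresponds to seriality. R is serial — valid.
(E) the dual of axiom B: valid iff R is symmetric. R is symmetric — valid.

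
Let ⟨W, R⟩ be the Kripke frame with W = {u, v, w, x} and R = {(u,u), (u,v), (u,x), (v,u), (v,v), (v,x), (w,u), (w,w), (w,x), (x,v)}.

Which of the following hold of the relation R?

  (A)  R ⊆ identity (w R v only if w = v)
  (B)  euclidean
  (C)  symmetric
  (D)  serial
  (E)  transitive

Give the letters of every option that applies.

(A) not ⊆ identity: u R v with u ≠ v.
(B) not euclidean: u R x and u R u but not x R u.
(C) not symmetric: u R x but not x R u.
(D) serial: every world has an R-successor.
(E) not transitive: w R u and u R v but not w R v.

D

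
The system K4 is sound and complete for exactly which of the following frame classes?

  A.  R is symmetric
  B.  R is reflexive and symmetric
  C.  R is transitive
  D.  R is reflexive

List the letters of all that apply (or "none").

(A) this class determines KB, not K4.
(B) this class determines B (= KTB), not K4.
(C) K4 is sound and complete for exactly this class.
(D) this class determines T (= KT), not K4.

C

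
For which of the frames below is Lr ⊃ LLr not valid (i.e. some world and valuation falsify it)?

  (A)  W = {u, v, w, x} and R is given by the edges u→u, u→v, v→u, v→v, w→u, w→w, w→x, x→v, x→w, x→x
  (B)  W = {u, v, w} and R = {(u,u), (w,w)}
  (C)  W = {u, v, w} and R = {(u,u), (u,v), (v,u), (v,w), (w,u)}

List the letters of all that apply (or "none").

A, C

The schema Lr ⊃ LLr is axiom 4; it is valid on a frame iff R is transitive.
(A) R is not transitive (w R u and u R v but not w R v), so the schema fails here.
(B) R is transitive (R is closed under composition), so the schema is valid here.
(C) R is not transitive (u R v and v R w but not u R w), so the schema fails here.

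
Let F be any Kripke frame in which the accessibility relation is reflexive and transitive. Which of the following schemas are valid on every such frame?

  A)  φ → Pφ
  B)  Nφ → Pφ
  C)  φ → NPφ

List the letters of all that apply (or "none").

A, B

Reflexive relations are serial.
(A) φ → Pφ is the dual of axiom T, which corresponds to reflexivity. Every such R is reflexive — valid.
(B) Nφ → Pφ is axiom D, which corresponds to seriality. Every such R is serial — valid.
(C) axiom B: valid iff R is symmetric. Such an R need not be symmetric — not valid.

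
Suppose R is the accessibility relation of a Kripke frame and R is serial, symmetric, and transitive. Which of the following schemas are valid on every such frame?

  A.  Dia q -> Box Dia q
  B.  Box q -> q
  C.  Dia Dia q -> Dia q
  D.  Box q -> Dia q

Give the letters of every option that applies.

A, B, C, D

A serial symmetric transitive relation is reflexive (take any v with uRv; symmetry gives vRu and transitivity gives uRu), hence an equivalence relation.
(A) Dia q -> Box Dia q (axiom 5) characterises the euclidean frames. Every such R is euclidean — valid.
(B) Box q -> q (axiom T) characterises the reflexive frames. Every such R is reflexive — valid.
(C) Dia Dia q -> Dia q is the dual of axiom 4, which corresponds to transitivity. Every such R is transitive — valid.
(D) axiom D: valid iff R is serial. Every such R is serial — valid.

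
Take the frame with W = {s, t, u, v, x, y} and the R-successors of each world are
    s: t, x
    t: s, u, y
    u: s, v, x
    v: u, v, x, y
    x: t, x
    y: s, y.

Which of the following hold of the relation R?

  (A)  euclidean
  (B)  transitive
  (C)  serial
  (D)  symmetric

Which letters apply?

(A) not euclidean: s R t and s R x but not t R x.
(B) not transitive: s R t and t R s but not s R s.
(C) serial: every world has an R-successor.
(D) not symmetric: s R x but not x R s.

C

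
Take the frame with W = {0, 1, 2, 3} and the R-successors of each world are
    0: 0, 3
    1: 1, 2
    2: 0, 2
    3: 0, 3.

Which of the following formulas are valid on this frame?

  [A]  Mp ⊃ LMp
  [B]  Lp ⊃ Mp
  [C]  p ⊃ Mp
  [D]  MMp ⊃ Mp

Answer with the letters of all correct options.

R is reflexive: each world relates to itself.
R is not transitive: 1 R 2 and 2 R 0 but not 1 R 0.
R is not euclidean: 1 R 2 and 1 R 1 but not 2 R 1.
R is serial: every world has an R-successor.
(A) Mp ⊃ LMp is axiom 5; it is valid on a frame exactly when R is euclidean. R is not euclidean, so not valid.
(B) Lp ⊃ Mp is axiom D, which corresponds to seriality. R is serial — valid.
(C) p ⊃ Mp (the dual of axiom T) characterises the reflexive frames. R is reflexive — valid.
(D) MMp ⊃ Mp is the dual of axiom 4, which corresponds to transitivity. R is not transitive — not valid.

B, C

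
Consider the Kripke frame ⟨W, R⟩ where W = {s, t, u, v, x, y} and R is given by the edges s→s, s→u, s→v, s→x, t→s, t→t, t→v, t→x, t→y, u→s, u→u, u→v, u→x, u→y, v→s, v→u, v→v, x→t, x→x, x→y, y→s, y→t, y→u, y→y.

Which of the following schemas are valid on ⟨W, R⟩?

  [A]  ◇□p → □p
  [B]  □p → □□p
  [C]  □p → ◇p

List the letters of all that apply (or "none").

C

R is not transitive: s R u and u R y but not s R y.
R is not euclidean: s R v and s R x but not v R x.
R is serial: every world has an R-successor.
(A) ◇□p → □p is the dual of axiom 5; it is valid on a frame exactly when R is euclidean. R is not euclidean, so not valid.
(B) □p → □□p is axiom 4, which corresponds to transitivity. R is not transitive — not valid.
(C) □p → ◇p is axiom D; it is valid on a frame exactly when R is serial. R is serial, so valid.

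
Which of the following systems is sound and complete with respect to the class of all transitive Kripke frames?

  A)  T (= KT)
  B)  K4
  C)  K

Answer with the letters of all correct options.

(A) T (= KT) is determined by the class of reflexive frames.
(B) K4 is determined by exactly this class.
(C) K is determined by the class of arbitrary frames.

B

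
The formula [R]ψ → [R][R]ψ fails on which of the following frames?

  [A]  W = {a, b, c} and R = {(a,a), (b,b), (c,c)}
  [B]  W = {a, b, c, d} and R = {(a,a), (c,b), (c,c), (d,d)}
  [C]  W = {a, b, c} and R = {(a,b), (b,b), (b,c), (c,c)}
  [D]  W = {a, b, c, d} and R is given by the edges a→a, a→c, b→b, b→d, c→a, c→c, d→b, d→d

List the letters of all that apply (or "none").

The schema [R]ψ → [R][R]ψ is axiom 4; it is valid on a frame iff R is transitive.
(A) R is transitive (R is closed under composition), so the schema is valid here.
(B) R is transitive (R is closed under composition), so the schema is valid here.
(C) R is not transitive (a R b and b R c but not a R c), so the schema fails here.
(D) R is transitive (R is closed under composition), so the schema is valid here.

C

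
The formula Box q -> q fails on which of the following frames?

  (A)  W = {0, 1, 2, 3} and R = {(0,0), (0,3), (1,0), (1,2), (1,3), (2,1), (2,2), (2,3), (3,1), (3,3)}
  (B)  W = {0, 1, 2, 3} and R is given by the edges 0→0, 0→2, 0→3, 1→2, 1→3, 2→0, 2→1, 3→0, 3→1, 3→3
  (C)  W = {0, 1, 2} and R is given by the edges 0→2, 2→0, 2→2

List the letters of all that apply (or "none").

The schema Box q -> q is axiom T; it is valid on a frame iff R is reflexive.
(A) R is not reflexive (not 1 R 1), so the schema fails here.
(B) R is not reflexive (not 1 R 1), so the schema fails here.
(C) R is not reflexive (not 0 R 0), so the schema fails here.

A, B, C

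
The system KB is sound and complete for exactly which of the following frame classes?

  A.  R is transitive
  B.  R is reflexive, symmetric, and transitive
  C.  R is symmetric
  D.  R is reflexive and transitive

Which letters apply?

(A) this class determines K4, not KB.
(B) this class determines S5, not KB.
(C) KB is sound and complete for exactly this class.
(D) this class determines S4, not KB.

C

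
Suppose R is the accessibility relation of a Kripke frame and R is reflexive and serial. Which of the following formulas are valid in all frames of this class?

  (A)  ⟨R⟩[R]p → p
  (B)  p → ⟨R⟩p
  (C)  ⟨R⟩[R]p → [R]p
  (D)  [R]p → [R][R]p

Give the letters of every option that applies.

B

(A) ⟨R⟩[R]p → p (the dual of axiom B) characterises the symmetric frames. Such an R need not be symmetric — not valid.
(B) p → ⟨R⟩p is the dual of axiom T, which corresponds to reflexivity. Every such R is reflexive — valid.
(C) ⟨R⟩[R]p → [R]p is the dual of axiom 5, which corresponds to the euclidean property. Such an R need not be euclidean — not valid.
(D) [R]p → [R][R]p is axiom 4; it is valid on a frame exactly when R is transitive. Such an R need not be transitive, so not valid.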